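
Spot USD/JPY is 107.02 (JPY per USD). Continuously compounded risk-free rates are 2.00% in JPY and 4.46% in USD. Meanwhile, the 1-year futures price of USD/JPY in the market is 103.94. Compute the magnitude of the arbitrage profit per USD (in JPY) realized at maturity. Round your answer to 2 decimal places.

Fair futures: F* = S·e^(carry·T), with carry = (r_JPY − r_USD) = 0.0200 − 0.0446 = -0.0246
F* = 107.02 · e^(-0.0246 × 12/12) = 107.02 · e^-0.024600 = 107.02 × 0.975700 = 104.4194
Market 103.94 < fair 104.4194: forward underpriced → reverse cash-and-carry (short spot, go long the forward).
At maturity, profit = |F_mkt − F*| = |103.94 − 104.4194| = 0.48 per USD (in JPY)

0.48 per USD (in JPY)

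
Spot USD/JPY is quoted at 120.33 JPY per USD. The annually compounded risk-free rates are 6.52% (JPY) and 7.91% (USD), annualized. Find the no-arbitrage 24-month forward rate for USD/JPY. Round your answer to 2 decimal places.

117.25

By covered interest parity, F = S · (1+r_JPY)^T / (1+r_USD)^T
= 120.33 × 1.134651 / 1.164457 = 120.33 × 0.974404
F = 117.25 JPY per USD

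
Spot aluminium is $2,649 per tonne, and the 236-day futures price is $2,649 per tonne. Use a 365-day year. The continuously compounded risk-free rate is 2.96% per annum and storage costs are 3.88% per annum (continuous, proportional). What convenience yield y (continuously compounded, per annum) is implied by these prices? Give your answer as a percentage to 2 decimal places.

6.84%

F = S·e^((r+u−y)T) ⇒ (r+u−y) = ln(F/S)/T
ln(2649/2649) = 0.000000; /T ⇒ 0.000000
y = r + u − ln(F/S)/T = 0.0296 + 0.0388 + 0.000000 = 0.068400
y = 6.84%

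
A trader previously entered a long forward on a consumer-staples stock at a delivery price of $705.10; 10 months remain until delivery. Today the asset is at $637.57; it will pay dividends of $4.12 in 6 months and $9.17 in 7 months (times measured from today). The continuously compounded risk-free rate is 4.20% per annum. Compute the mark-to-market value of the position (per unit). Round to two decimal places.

PV(remaining dividends) I = 4.12·e^(−0.0420·6/12) + 9.17·e^(−0.0420·7/12) = 12.9824
Current forward F = (S − I)·e^(rT) = (637.57 − 12.9824)·e^(0.0420·10/12) = 624.5876 × 1.035620 = 646.8354
Value (long) = (F − K)·e^(−rT) = (646.8354 − 705.10) × 0.965605 = -56.2606
Value = -$56.26

-$56.26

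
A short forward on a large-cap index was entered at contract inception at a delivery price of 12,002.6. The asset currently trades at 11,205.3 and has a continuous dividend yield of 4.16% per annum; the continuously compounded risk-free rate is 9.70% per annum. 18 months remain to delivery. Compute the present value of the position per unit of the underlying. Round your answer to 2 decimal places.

Current fair forward for the remaining 18 months: F = S·e^((r − q)·T), (r − q) = 0.0970 − 0.0416 = 0.0554
F = 11205.3 · e^(0.0554 × 18/12) = 11205.3 × 1.08665047 = 12176.2445
Value of long forward = (F − K)·e^(−rT) = (12176.2445 − 12002.6) · e^(−0.0970·18/12)
= 173.6445 × 0.86458989 = 150.13
Short position value = −(long value) = -150.13

-150.13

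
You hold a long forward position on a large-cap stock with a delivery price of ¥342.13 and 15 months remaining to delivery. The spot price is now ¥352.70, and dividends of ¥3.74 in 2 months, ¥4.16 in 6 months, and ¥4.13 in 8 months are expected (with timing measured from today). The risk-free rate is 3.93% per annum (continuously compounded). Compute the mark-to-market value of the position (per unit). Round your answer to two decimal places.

¥15.15

PV(remaining dividends) I = 3.74·e^(−0.0393·2/12) + 4.16·e^(−0.0393·6/12) + 4.13·e^(−0.0393·8/12) = 11.8178
Current forward F = (S − I)·e^(rT) = (352.70 − 11.8178)·e^(0.0393·15/12) = 340.8822 × 1.050352 = 358.0463
Value (long) = (F − K)·e^(−rT) = (358.0463 − 342.13) × 0.952062 = 15.1533
Value = ¥15.15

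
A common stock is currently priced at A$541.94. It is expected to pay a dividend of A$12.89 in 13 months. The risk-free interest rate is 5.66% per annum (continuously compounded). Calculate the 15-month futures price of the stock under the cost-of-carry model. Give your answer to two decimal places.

A$568.66

PV(dividends) I = 12.89·e^(−0.0566·13/12)
I = 12.1234
F = (S − I)·e^(rT) = (541.94 − 12.1234) · e^(0.0566·15/12)
= 529.8166 · e^0.070750 = 529.8166 × 1.073313 = A$568.66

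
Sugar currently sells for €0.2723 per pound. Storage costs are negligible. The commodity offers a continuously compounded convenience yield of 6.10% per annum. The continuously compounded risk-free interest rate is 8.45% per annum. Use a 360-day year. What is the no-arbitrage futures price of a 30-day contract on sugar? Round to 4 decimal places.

€0.2728 per pound

Net carry = r + u − y = 0.0845 + 0.0000 − 0.0610 = 0.0235
F = S·e^((r+u−y)T) = 0.2723 · e^(0.0235 × 30/360) = 0.2723 · e^0.001958
= 0.2723 × 1.001960 = €0.2728 per pound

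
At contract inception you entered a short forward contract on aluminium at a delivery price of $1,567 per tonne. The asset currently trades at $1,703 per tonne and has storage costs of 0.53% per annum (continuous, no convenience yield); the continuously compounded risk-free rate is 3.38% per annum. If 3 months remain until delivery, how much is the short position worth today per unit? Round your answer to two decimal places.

Current fair forward for the remaining 3 months: F = S·e^((r + u)·T), (r + u) = 0.0338 + 0.0053 = 0.0391
F = 1703 · e^(0.0391 × 3/12) = 1703 × 1.00982293 = 1719.7284
Value of long forward = (F − K)·e^(−rT) = (1719.7284 − 1567) · e^(−0.0338·3/12)
= 152.7284 × 0.99158560 = 151.44
Short position value = −(long value) = -$151.44

-$151.44 per tonne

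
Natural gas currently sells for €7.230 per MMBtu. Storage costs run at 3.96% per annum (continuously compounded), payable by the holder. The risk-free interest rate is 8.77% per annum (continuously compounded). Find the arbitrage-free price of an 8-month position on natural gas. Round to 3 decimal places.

€7.870 per MMBtu

Net carry = r + u − y = 0.0877 + 0.0396 − 0.0000 = 0.1273
F = S·e^((r+u−y)T) = 7.230 · e^(0.1273 × 8/12) = 7.230 · e^0.084867
= 7.230 × 1.088572 = €7.870 per MMBtu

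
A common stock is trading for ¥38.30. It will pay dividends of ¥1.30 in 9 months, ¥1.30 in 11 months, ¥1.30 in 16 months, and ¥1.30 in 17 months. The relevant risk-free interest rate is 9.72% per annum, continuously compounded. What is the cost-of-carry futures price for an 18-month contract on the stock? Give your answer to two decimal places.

PV(dividends) I = 1.30·e^(−0.0972·9/12) + 1.30·e^(−0.0972·11/12) + 1.30·e^(−0.0972·16/12) + 1.30·e^(−0.0972·17/12)
I = 1.2086 + 1.1892 + 1.1420 + 1.1328 = 4.6726
F = (S − I)·e^(rT) = (38.30 − 4.6726) · e^(0.0972·18/12)
= 33.6274 · e^0.145800 = 33.6274 × 1.156965 = ¥38.91

¥38.91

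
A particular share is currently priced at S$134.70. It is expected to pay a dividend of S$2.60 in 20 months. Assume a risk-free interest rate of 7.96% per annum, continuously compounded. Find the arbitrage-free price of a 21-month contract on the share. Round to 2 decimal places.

PV(dividends) I = 2.60·e^(−0.0796·20/12)
I = 2.2770
F = (S − I)·e^(rT) = (134.70 − 2.2770) · e^(0.0796·21/12)
= 132.4230 · e^0.139300 = 132.4230 × 1.149469 = S$152.22

S$152.22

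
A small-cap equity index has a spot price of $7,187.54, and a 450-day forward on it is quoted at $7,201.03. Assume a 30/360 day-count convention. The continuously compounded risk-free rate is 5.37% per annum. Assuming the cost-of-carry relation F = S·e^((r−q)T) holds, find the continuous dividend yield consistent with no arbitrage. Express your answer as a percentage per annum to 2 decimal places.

From F = S·e^((r−q)T): (r − q) = ln(F/S)/T
ln(7201.03/7187.54) = ln(1.001877) = 0.001875
(r − q) = 0.001875 / (450/360) = 0.001500
q = r − ln(F/S)/T = 0.0537 − 0.001500 = 0.052200
q = 5.22%

5.22%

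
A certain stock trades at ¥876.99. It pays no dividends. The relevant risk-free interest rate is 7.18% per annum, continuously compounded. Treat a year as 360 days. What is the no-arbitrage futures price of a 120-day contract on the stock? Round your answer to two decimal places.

F = S·e^(rT) = 876.99 · e^(0.0718 × 120/360)
= 876.99 · e^0.023933 = 876.99 × 1.024222
F = ¥898.23

¥898.23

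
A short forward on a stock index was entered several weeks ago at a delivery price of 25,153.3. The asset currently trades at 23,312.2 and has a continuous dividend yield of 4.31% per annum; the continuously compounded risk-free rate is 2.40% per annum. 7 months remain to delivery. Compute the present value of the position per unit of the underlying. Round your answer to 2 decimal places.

Current fair forward for the remaining 7 months: F = S·e^((r − q)·T), (r − q) = 0.0240 − 0.0431 = -0.0191
F = 23312.2 · e^(-0.0191 × 7/12) = 23312.2 × 0.98892017 = 23053.9048
Value of long forward = (F − K)·e^(−rT) = (23053.9048 − 25153.3) · e^(−0.0240·7/12)
= -2099.3952 × 0.98609754 = -2070.21
Short position value = −(long value) = 2070.21

2070.21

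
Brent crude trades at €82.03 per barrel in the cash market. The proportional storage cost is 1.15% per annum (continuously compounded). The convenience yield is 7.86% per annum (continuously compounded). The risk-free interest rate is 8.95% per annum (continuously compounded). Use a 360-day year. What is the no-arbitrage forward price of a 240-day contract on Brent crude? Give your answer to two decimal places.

Net carry = r + u − y = 0.0895 + 0.0115 − 0.0786 = 0.0224
F = S·e^((r+u−y)T) = 82.03 · e^(0.0224 × 240/360) = 82.03 · e^0.014933
= 82.03 × 1.015045 = €83.26 per barrel

€83.26 per barrel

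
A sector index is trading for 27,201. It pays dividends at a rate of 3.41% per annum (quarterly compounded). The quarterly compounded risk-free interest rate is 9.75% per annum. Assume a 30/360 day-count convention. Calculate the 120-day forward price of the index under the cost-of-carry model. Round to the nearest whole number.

F = S · (1+r/4)^(4T) / (1+q/4)^(4T)
= 27201 × 1.032631 / 1.011383 = 27201 × 1.021009
F = 27,772

27,772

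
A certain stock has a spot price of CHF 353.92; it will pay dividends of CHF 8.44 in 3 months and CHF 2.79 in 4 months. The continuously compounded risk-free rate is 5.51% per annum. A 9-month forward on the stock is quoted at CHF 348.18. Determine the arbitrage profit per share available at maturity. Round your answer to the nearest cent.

CHF 9.14 per share

PV(dividends) I = 8.44·e^(−0.0551·3/12) + 2.79·e^(−0.0551·4/12) = 11.0638
Fair forward F* = (S − I)·e^(rT) = (353.92 − 11.0638)·e^0.041325 = 342.8562 × 1.042191 = 357.3216
Market CHF 348.18 < fair 357.3216: forward underpriced → reverse cash-and-carry (short the stock, invest proceeds at r, pay the dividends, go long the forward).
Profit at T = |F_mkt − F*| = |348.18 − 357.3216| = CHF 9.14 per share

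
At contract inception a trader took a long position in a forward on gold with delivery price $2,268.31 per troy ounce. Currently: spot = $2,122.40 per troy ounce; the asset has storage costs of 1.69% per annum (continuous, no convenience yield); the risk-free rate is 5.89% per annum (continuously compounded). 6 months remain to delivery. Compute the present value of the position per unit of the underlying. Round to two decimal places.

Current fair forward for the remaining 6 months: F = S·e^((r + u)·T), (r + u) = 0.0589 + 0.0169 = 0.0758
F = 2122.40 · e^(0.0758 × 6/12) = 2122.40 × 1.03862736 = 2204.3827
Value of long forward = (F − K)·e^(−rT) = (2204.3827 − 2268.31) · e^(−0.0589·6/12)
= -63.9273 × 0.97097943 = -62.07

-$62.07 per troy ounce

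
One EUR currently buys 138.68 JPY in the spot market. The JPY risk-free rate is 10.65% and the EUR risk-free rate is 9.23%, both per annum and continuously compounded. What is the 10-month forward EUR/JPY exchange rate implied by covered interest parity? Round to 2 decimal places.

F = S·e^((r_JPY − r_EUR)T) = 138.68 · e^((0.1065 − 0.0923) × 10/12)
= 138.68 · e^0.011833 = 138.68 × 1.011903
F = 140.33 JPY per EUR

140.33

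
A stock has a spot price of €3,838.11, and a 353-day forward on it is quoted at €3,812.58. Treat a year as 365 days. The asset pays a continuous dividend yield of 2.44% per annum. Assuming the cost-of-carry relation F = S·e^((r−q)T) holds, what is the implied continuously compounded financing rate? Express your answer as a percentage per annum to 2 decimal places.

From F = S·e^((r−q)T): (r − q) = ln(F/S)/T
ln(3812.58/3838.11) = ln(0.993348) = -0.006674
(r − q) = -0.006674 / (353/365) = -0.006901
r = ln(F/S)/T + q = -0.006901 + 0.0244 = 0.017499
r = 1.75%

1.75%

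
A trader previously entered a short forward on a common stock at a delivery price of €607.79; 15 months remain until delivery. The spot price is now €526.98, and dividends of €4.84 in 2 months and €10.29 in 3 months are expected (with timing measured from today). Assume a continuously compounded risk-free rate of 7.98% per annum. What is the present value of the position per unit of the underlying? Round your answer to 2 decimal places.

PV(remaining dividends) I = 4.84·e^(−0.0798·2/12) + 10.29·e^(−0.0798·3/12) = 14.8628
Current forward F = (S − I)·e^(rT) = (526.98 − 14.8628)·e^(0.0798·15/12) = 512.1172 × 1.104895 = 565.8357
Value (long) = (F − K)·e^(−rT) = (565.8357 − 607.79) × 0.905064 = -37.9713
Short position value = −(long value) = €37.97

€37.97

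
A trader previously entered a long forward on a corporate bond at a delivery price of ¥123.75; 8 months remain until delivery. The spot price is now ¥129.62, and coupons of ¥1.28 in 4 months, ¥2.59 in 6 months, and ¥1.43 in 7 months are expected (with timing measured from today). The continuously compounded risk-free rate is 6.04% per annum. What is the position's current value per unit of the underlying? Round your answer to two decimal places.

¥5.61

PV(remaining coupons) I = 1.28·e^(−0.0604·4/12) + 2.59·e^(−0.0604·6/12) + 1.43·e^(−0.0604·7/12) = 5.1479
Current forward F = (S − I)·e^(rT) = (129.62 − 5.1479)·e^(0.0604·8/12) = 124.4721 × 1.041088 = 129.5864
Value (long) = (F − K)·e^(−rT) = (129.5864 − 123.75) × 0.960533 = 5.6061
Value = ¥5.61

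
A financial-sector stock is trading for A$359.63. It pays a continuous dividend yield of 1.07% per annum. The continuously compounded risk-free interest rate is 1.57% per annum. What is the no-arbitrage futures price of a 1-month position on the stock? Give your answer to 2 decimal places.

A$359.78

F = S·e^((r − q)T) = 359.63 · e^((0.0157 − 0.0107) × 1/12)
= 359.63 · e^0.000417 = 359.63 × 1.000417
F = A$359.78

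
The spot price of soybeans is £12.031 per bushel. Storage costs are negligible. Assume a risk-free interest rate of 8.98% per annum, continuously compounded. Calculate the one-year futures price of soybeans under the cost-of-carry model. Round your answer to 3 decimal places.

£13.161 per bushel

F = S·e^(rT) = 12.031 · e^(0.0898 × 12/12) = 12.031 · e^0.089800
= 12.031 × 1.093955 = £13.161 per bushel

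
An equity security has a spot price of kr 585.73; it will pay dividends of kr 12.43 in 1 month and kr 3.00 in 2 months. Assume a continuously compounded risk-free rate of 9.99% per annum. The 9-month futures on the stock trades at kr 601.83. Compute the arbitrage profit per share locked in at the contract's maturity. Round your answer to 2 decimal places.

kr 13.01 per share

PV(dividends) I = 12.43·e^(−0.0999·1/12) + 3.00·e^(−0.0999·2/12) = 15.2774
Fair futures F* = (S − I)·e^(rT) = (585.73 − 15.2774)·e^0.074925 = 570.4526 × 1.077803 = 614.8355
Market kr 601.83 < fair 614.8355: forward underpriced → reverse cash-and-carry (short the stock, invest proceeds at r, pay the dividends, go long the forward).
Profit at T = |F_mkt − F*| = |601.83 − 614.8355| = kr 13.01 per share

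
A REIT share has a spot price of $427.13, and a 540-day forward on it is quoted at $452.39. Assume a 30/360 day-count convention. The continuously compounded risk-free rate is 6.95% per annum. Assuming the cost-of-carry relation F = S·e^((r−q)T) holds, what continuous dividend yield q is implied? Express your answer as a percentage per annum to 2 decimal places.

From F = S·e^((r−q)T): (r − q) = ln(F/S)/T
ln(452.39/427.13) = ln(1.059139) = 0.057456
(r − q) = 0.057456 / (540/360) = 0.038304
q = r − ln(F/S)/T = 0.0695 − 0.038304 = 0.031196
q = 3.12%

3.12%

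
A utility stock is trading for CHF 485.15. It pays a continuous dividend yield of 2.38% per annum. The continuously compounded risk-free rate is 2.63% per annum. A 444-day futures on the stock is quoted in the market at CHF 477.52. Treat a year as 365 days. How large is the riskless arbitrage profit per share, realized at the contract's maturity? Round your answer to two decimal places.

Fair futures: F* = S·e^(carry·T), with carry = (r − q) = 0.0263 − 0.0238 = 0.0025
F* = 485.15 · e^(0.0025 × 444/365) = 485.15 · e^0.003041 = 485.15 × 1.003046 = CHF 486.6278
Market CHF 477.52 < fair CHF 486.6278: forward underpriced → reverse cash-and-carry (short spot, go long the forward).
At maturity, profit = |F_mkt − F*| = |477.52 − 486.6278| = CHF 9.11 per share

CHF 9.11 per share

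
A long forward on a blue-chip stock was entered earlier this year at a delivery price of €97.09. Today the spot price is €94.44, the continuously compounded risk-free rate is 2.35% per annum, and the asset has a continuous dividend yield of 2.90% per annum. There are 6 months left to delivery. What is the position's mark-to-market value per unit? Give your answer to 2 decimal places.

-€2.88

Current fair forward for the remaining 6 months: F = S·e^((r − q)·T), (r − q) = 0.0235 − 0.0290 = -0.0055
F = 94.44 · e^(-0.0055 × 6/12) = 94.44 × 0.997254 = 94.1807
Value of long forward = (F − K)·e^(−rT) = (94.1807 − 97.09) · e^(−0.0235·6/12)
= -2.9093 × 0.988319 = -2.88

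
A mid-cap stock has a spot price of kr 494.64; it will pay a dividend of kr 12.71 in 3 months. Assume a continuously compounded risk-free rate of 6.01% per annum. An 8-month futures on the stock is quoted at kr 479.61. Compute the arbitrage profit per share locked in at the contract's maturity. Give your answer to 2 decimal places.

kr 22.22 per share

PV(dividends) I = 12.71·e^(−0.0601·3/12) = 12.5205
Fair futures F* = (S − I)·e^(rT) = (494.64 − 12.5205)·e^0.040067 = 482.1195 × 1.040881 = 501.8290
Market kr 479.61 < fair 501.8290: forward underpriced → reverse cash-and-carry (short the stock, invest proceeds at r, pay the dividends, go long the forward).
Profit at T = |F_mkt − F*| = |479.61 − 501.8290| = kr 22.22 per share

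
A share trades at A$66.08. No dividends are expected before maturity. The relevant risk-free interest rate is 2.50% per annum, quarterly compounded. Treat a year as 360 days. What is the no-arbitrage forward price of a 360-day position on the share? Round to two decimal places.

A$67.75

F = S · (1+r/4)^(4T)
= 66.08 × 1.025235
F = A$67.75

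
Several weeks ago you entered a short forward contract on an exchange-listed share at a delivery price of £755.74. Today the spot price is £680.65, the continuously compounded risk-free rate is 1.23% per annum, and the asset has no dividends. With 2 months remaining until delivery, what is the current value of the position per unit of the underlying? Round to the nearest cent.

£73.54

Current fair forward for the remaining 2 months: F = S·e^(r·T), r = 0.0123
F = 680.65 · e^(0.0123 × 2/12) = 680.65 × 1.002052 = 682.0467
Value of long forward = (F − K)·e^(−rT) = (682.0467 − 755.74) · e^(−0.0123·2/12)
= -73.6933 × 0.997952 = -73.54
Short position value = −(long value) = £73.54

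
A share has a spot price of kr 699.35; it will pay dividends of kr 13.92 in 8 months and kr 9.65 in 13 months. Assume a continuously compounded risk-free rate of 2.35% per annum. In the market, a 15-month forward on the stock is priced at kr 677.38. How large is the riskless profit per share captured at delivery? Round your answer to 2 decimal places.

PV(dividends) I = 13.92·e^(−0.0235·8/12) + 9.65·e^(−0.0235·13/12) = 23.1110
Fair forward F* = (S − I)·e^(rT) = (699.35 − 23.1110)·e^0.029375 = 676.2390 × 1.029811 = 696.3984
Market kr 677.38 < fair 696.3984: forward underpriced → reverse cash-and-carry (short the stock, invest proceeds at r, pay the dividends, go long the forward).
Profit at T = |F_mkt − F*| = |677.38 − 696.3984| = kr 19.02 per share

kr 19.02 per share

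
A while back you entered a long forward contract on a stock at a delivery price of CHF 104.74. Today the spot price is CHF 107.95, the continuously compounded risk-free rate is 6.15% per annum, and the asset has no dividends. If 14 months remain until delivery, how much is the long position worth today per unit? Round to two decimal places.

CHF 10.46

Current fair forward for the remaining 14 months: F = S·e^(r·T), r = 0.0615
F = 107.95 · e^(0.0615 × 14/12) = 107.95 × 1.074387 = 115.9801
Value of long forward = (F − K)·e^(−rT) = (115.9801 − 104.74) · e^(−0.0615·14/12)
= 11.2401 × 0.930764 = 10.46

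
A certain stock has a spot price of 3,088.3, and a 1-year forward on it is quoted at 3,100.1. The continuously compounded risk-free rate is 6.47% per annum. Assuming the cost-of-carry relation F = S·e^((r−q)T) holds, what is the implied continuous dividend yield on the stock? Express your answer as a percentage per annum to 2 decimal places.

From F = S·e^((r−q)T): (r − q) = ln(F/S)/T
ln(3100.1/3088.3) = ln(1.003821) = 0.003814
(r − q) = 0.003814 / (12/12) = 0.003814
q = r − ln(F/S)/T = 0.0647 − 0.003814 = 0.060886
q = 6.09%

6.09%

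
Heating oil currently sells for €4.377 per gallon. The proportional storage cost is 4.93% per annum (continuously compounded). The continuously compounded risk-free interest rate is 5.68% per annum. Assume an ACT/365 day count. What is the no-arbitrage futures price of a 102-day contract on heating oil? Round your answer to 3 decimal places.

€4.509 per gallon

Net carry = r + u − y = 0.0568 + 0.0493 − 0.0000 = 0.1061
F = S·e^((r+u−y)T) = 4.377 · e^(0.1061 × 102/365) = 4.377 · e^0.029650
= 4.377 × 1.030094 = €4.509 per gallon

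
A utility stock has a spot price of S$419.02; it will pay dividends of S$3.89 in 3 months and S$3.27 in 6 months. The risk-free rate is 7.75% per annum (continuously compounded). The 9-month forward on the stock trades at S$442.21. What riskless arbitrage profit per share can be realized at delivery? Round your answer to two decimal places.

S$5.49 per share

PV(dividends) I = 3.89·e^(−0.0775·3/12) + 3.27·e^(−0.0775·6/12) = 6.9611
Fair forward F* = (S − I)·e^(rT) = (419.02 − 6.9611)·e^0.058125 = 412.0589 × 1.059847 = 436.7194
Market S$442.21 > fair 436.7194: forward overpriced → cash-and-carry (borrow at r, buy the stock and collect the dividends, short the forward).
Profit at T = |F_mkt − F*| = |442.21 − 436.7194| = S$5.49 per share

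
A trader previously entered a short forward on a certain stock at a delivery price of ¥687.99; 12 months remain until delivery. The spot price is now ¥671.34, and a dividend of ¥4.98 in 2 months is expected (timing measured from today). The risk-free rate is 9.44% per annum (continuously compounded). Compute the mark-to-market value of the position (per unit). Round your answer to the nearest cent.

PV(remaining dividends) I = 4.98·e^(−0.0944·2/12) = 4.9023
Current forward F = (S − I)·e^(rT) = (671.34 − 4.9023)·e^(0.0944·12/12) = 666.4377 × 1.098999 = 732.4144
Value (long) = (F − K)·e^(−rT) = (732.4144 − 687.99) × 0.909919 = 40.4226
Short position value = −(long value) = -¥40.42

-¥40.42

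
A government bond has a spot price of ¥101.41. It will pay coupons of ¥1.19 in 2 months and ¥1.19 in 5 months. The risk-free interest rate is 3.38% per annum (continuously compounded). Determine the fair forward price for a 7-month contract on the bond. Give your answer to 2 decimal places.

¥101.03

PV(coupons) I = 1.19·e^(−0.0338·2/12) + 1.19·e^(−0.0338·5/12)
I = 1.1833 + 1.1734 = 2.3567
F = (S − I)·e^(rT) = (101.41 − 2.3567) · e^(0.0338·7/12)
= 99.0533 · e^0.019717 = 99.0533 × 1.019913 = ¥101.03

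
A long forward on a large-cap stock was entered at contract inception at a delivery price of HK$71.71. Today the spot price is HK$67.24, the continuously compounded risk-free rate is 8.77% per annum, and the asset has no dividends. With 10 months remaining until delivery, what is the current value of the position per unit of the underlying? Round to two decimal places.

Current fair forward for the remaining 10 months: F = S·e^(r·T), r = 0.0877
F = 67.24 · e^(0.0877 × 10/12) = 67.24 × 1.075820 = 72.3381
Value of long forward = (F − K)·e^(−rT) = (72.3381 − 71.71) · e^(−0.0877·10/12)
= 0.6281 × 0.929523 = 0.58

HK$0.58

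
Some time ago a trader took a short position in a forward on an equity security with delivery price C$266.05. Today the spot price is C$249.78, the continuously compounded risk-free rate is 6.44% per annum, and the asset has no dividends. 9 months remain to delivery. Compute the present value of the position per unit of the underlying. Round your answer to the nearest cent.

Current fair forward for the remaining 9 months: F = S·e^(r·T), r = 0.0644
F = 249.78 · e^(0.0644 × 9/12) = 249.78 × 1.049485 = 262.1404
Value of long forward = (F − K)·e^(−rT) = (262.1404 − 266.05) · e^(−0.0644·9/12)
= -3.9096 × 0.952848 = -3.73
Short position value = −(long value) = C$3.73

C$3.73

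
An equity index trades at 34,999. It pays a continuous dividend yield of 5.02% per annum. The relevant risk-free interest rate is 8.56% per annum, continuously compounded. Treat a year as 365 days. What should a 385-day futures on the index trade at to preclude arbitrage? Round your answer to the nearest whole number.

36,331

F = S·e^((r − q)T) = 34999 · e^((0.0856 − 0.0502) × 385/365)
= 34999 · e^0.037340 = 34999 × 1.038046
F = 36,331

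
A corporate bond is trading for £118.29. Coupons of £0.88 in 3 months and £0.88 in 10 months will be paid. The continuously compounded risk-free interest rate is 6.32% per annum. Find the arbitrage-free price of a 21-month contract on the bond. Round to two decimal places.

PV(coupons) I = 0.88·e^(−0.0632·3/12) + 0.88·e^(−0.0632·10/12)
I = 0.8662 + 0.8349 = 1.7011
F = (S − I)·e^(rT) = (118.29 − 1.7011) · e^(0.0632·21/12)
= 116.5889 · e^0.110600 = 116.5889 × 1.116948 = £130.22

£130.22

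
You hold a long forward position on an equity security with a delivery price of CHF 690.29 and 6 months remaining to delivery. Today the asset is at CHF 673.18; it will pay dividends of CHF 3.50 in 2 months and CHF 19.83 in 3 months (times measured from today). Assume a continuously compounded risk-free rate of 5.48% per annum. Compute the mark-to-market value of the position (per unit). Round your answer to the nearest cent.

-CHF 21.48

PV(remaining dividends) I = 3.50·e^(−0.0548·2/12) + 19.83·e^(−0.0548·3/12) = 23.0284
Current forward F = (S − I)·e^(rT) = (673.18 − 23.0284)·e^(0.0548·6/12) = 650.1516 × 1.027779 = 668.2122
Value (long) = (F − K)·e^(−rT) = (668.2122 − 690.29) × 0.972972 = -21.4811
Value = -CHF 21.48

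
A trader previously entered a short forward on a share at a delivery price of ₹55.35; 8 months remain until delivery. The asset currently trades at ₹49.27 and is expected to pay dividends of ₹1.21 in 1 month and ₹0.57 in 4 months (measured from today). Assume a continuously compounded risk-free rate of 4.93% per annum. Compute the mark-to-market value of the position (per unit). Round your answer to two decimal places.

₹6.06

PV(remaining dividends) I = 1.21·e^(−0.0493·1/12) + 0.57·e^(−0.0493·4/12) = 1.7657
Current forward F = (S − I)·e^(rT) = (49.27 − 1.7657)·e^(0.0493·8/12) = 47.5043 × 1.033413 = 49.0916
Value (long) = (F − K)·e^(−rT) = (49.0916 − 55.35) × 0.967668 = -6.0561
Short position value = −(long value) = ₹6.06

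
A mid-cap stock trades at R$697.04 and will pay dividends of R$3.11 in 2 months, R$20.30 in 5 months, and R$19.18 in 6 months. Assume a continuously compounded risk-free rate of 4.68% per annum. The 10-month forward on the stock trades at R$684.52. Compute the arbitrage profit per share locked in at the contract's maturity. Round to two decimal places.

PV(dividends) I = 3.11·e^(−0.0468·2/12) + 20.30·e^(−0.0468·5/12) + 19.18·e^(−0.0468·6/12) = 41.7302
Fair forward F* = (S − I)·e^(rT) = (697.04 − 41.7302)·e^0.039000 = 655.3098 × 1.039770 = 681.3715
Market R$684.52 > fair 681.3715: forward overpriced → cash-and-carry (borrow at r, buy the stock and collect the dividends, short the forward).
Profit at T = |F_mkt − F*| = |684.52 − 681.3715| = R$3.15 per share

R$3.15 per share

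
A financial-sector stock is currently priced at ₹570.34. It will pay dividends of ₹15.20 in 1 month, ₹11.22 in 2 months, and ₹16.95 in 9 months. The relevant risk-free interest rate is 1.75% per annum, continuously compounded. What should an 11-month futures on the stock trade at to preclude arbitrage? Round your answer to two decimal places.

₹535.77

PV(dividends) I = 15.20·e^(−0.0175·1/12) + 11.22·e^(−0.0175·2/12) + 16.95·e^(−0.0175·9/12)
I = 15.1778 + 11.1873 + 16.7290 = 43.0941
F = (S − I)·e^(rT) = (570.34 − 43.0941) · e^(0.0175·11/12)
= 527.2459 · e^0.016042 = 527.2459 × 1.016171 = ₹535.77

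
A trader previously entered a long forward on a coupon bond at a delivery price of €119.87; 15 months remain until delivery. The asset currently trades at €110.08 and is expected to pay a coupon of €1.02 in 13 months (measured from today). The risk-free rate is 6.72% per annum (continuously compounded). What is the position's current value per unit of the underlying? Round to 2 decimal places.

PV(remaining coupons) I = 1.02·e^(−0.0672·13/12) = 0.9484
Current forward F = (S − I)·e^(rT) = (110.08 − 0.9484)·e^(0.0672·15/12) = 109.1316 × 1.087629 = 118.6947
Value (long) = (F − K)·e^(−rT) = (118.6947 − 119.87) × 0.919431 = -1.0806
Value = -€1.08

-€1.08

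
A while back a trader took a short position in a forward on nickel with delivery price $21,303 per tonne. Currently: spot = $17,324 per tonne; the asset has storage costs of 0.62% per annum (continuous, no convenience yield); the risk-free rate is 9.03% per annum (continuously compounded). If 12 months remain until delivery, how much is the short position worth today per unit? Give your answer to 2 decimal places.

$2031.89 per tonne

Current fair forward for the remaining 12 months: F = S·e^((r + u)·T), (r + u) = 0.0903 + 0.0062 = 0.0965
F = 17324 · e^(0.0965 × 12/12) = 17324 × 1.10130958 = 19079.0872
Value of long forward = (F − K)·e^(−rT) = (19079.0872 − 21303) · e^(−0.0903·12/12)
= -2223.9128 × 0.91365705 = -2031.89
Short position value = −(long value) = $2031.89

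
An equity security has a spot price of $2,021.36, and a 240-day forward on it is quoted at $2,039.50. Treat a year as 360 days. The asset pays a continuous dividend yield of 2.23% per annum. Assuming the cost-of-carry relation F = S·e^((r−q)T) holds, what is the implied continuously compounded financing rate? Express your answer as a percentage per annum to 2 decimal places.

From F = S·e^((r−q)T): (r − q) = ln(F/S)/T
ln(2039.50/2021.36) = ln(1.008974) = 0.008934
(r − q) = 0.008934 / (240/360) = 0.013401
r = ln(F/S)/T + q = 0.013401 + 0.0223 = 0.035701
r = 3.57%

3.57%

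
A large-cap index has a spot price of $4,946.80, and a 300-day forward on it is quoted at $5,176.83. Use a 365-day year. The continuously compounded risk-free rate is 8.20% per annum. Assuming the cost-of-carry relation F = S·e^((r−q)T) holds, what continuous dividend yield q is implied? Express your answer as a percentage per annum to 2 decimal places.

2.67%

From F = S·e^((r−q)T): (r − q) = ln(F/S)/T
ln(5176.83/4946.80) = ln(1.046501) = 0.045452
(r − q) = 0.045452 / (300/365) = 0.055300
q = r − ln(F/S)/T = 0.0820 − 0.055300 = 0.026700
q = 2.67%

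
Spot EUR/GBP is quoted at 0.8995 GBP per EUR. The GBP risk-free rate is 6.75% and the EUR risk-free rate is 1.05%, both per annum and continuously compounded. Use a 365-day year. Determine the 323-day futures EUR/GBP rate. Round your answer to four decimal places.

0.9460

F = S·e^((r_GBP − r_EUR)T) = 0.8995 · e^((0.0675 − 0.0105) × 323/365)
= 0.8995 · e^0.050441 = 0.8995 × 1.051735
F = 0.9460 GBP per EUR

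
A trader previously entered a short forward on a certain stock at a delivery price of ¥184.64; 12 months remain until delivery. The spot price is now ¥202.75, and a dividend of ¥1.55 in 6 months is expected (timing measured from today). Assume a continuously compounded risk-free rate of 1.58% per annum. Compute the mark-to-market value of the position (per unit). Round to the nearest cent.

-¥19.47

PV(remaining dividends) I = 1.55·e^(−0.0158·6/12) = 1.5378
Current forward F = (S − I)·e^(rT) = (202.75 − 1.5378)·e^(0.0158·12/12) = 201.2122 × 1.015925 = 204.4165
Value (long) = (F − K)·e^(−rT) = (204.4165 − 184.64) × 0.984324 = 19.4665
Short position value = −(long value) = -¥19.47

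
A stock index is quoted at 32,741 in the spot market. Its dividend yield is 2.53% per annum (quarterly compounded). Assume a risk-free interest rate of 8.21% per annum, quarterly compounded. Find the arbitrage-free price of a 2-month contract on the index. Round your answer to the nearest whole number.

33,048

F = S · (1+r/4)^(4T) / (1+q/4)^(4T)
= 32741 × 1.013637 / 1.004212 = 32741 × 1.009385
F = 33,048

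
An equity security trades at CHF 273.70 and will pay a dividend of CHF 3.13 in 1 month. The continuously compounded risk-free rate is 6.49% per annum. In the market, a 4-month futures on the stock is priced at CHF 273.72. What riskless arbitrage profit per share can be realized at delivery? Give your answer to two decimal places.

PV(dividends) I = 3.13·e^(−0.0649·1/12) = 3.1131
Fair futures F* = (S − I)·e^(rT) = (273.70 − 3.1131)·e^0.021633 = 270.5869 × 1.021869 = 276.5044
Market CHF 273.72 < fair 276.5044: forward underpriced → reverse cash-and-carry (short the stock, invest proceeds at r, pay the dividends, go long the forward).
Profit at T = |F_mkt − F*| = |273.72 − 276.5044| = CHF 2.78 per share

CHF 2.78 per share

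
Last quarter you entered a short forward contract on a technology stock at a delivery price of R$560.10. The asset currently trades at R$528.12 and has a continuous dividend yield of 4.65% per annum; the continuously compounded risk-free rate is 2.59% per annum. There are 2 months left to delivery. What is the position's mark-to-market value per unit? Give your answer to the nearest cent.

R$33.64

Current fair forward for the remaining 2 months: F = S·e^((r − q)·T), (r − q) = 0.0259 − 0.0465 = -0.0206
F = 528.12 · e^(-0.0206 × 2/12) = 528.12 × 0.996573 = 526.3101
Value of long forward = (F − K)·e^(−rT) = (526.3101 − 560.10) · e^(−0.0259·2/12)
= -33.7899 × 0.995693 = -33.64
Short position value = −(long value) = R$33.64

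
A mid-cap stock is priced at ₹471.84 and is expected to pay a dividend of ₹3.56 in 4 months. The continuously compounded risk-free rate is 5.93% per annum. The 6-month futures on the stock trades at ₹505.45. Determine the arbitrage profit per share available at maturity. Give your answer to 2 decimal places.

PV(dividends) I = 3.56·e^(−0.0593·4/12) = 3.4903
Fair futures F* = (S − I)·e^(rT) = (471.84 − 3.4903)·e^0.029650 = 468.3497 × 1.030094 = 482.4442
Market ₹505.45 > fair 482.4442: forward overpriced → cash-and-carry (borrow at r, buy the stock and collect the dividends, short the forward).
Profit at T = |F_mkt − F*| = |505.45 − 482.4442| = ₹23.01 per share

₹23.01 per share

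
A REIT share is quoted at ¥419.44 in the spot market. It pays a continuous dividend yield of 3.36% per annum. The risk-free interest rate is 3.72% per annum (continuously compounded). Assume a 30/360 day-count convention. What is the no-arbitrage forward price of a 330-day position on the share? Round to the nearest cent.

¥420.83

F = S·e^((r − q)T) = 419.44 · e^((0.0372 − 0.0336) × 330/360)
= 419.44 · e^0.003300 = 419.44 × 1.003305
F = ¥420.83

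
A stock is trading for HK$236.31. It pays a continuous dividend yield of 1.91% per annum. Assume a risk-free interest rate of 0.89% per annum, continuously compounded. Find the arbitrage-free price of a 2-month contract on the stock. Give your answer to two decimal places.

HK$235.91

F = S·e^((r − q)T) = 236.31 · e^((0.0089 − 0.0191) × 2/12)
= 236.31 · e^-0.001700 = 236.31 × 0.998301
F = HK$235.91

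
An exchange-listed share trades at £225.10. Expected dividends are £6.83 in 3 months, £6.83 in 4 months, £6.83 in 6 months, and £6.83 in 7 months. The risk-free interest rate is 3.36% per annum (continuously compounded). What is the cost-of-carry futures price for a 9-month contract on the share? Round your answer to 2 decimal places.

£203.22

PV(dividends) I = 6.83·e^(−0.0336·3/12) + 6.83·e^(−0.0336·4/12) + 6.83·e^(−0.0336·6/12) + 6.83·e^(−0.0336·7/12)
I = 6.7729 + 6.7539 + 6.7162 + 6.6974 = 26.9404
F = (S − I)·e^(rT) = (225.10 − 26.9404) · e^(0.0336·9/12)
= 198.1596 · e^0.025200 = 198.1596 × 1.025520 = £203.22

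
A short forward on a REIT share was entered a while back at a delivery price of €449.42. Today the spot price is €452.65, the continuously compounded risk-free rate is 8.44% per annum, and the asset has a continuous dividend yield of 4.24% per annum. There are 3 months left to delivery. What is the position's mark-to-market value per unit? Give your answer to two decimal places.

-€7.84

Current fair forward for the remaining 3 months: F = S·e^((r − q)·T), (r − q) = 0.0844 − 0.0424 = 0.0420
F = 452.65 · e^(0.0420 × 3/12) = 452.65 × 1.010555 = 457.4277
Value of long forward = (F − K)·e^(−rT) = (457.4277 − 449.42) · e^(−0.0844·3/12)
= 8.0077 × 0.979121 = 7.84
Short position value = −(long value) = -€7.84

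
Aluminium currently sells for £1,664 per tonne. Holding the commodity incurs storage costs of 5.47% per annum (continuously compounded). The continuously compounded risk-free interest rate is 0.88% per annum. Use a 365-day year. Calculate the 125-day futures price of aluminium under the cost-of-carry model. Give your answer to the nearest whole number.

£1,701 per tonne

Net carry = r + u − y = 0.0088 + 0.0547 − 0.0000 = 0.0635
F = S·e^((r+u−y)T) = 1664 · e^(0.0635 × 125/365) = 1664 · e^0.021747
= 1664 × 1.021985 = £1,701 per tonne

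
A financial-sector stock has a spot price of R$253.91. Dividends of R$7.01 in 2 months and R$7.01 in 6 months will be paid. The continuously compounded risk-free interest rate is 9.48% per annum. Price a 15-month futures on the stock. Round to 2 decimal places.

PV(dividends) I = 7.01·e^(−0.0948·2/12) + 7.01·e^(−0.0948·6/12)
I = 6.9001 + 6.6855 = 13.5856
F = (S − I)·e^(rT) = (253.91 − 13.5856) · e^(0.0948·15/12)
= 240.3244 · e^0.118500 = 240.3244 × 1.125807 = R$270.56

R$270.56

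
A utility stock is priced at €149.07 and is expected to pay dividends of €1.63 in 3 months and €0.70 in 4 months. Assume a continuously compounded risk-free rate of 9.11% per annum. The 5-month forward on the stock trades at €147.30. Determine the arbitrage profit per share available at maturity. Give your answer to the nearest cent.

€5.18 per share

PV(dividends) I = 1.63·e^(−0.0911·3/12) + 0.70·e^(−0.0911·4/12) = 2.2724
Fair forward F* = (S − I)·e^(rT) = (149.07 − 2.2724)·e^0.037958 = 146.7976 × 1.038688 = 152.4769
Market €147.30 < fair 152.4769: forward underpriced → reverse cash-and-carry (short the stock, invest proceeds at r, pay the dividends, go long the forward).
Profit at T = |F_mkt − F*| = |147.30 − 152.4769| = €5.18 per share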